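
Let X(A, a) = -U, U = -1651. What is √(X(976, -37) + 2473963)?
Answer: √2475614 ≈ 1573.4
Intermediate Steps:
X(A, a) = 1651 (X(A, a) = -1*(-1651) = 1651)
√(X(976, -37) + 2473963) = √(1651 + 2473963) = √2475614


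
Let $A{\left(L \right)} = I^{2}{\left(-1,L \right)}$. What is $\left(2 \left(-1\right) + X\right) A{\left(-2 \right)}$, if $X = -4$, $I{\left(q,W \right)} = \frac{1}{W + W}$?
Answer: $- \frac{3}{8} \approx -0.375$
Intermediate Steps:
$I{\left(q,W \right)} = \frac{1}{2 W}$
$A{\left(L \right)} = \frac{1}{4 L^{2}}$ ($A{\left(L \right)} = \left(\frac{1}{2 L}\right)^{2} = \frac{1}{4 L^{2}}$)
$\left(2 \left(-1\right) + X\right) A{\left(-2 \right)} = \left(2 \left(-1\right) - 4\right) \frac{1}{4 \cdot 4} = \left(-2 - 4\right) \frac{1}{4} \cdot \frac{1}{4} = \left(-6\right) \frac{1}{16} = - \frac{3}{8}$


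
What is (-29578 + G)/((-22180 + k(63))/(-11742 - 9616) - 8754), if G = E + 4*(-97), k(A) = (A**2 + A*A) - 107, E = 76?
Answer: 638390620/186953583 ≈ 3.4147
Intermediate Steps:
k(A) = -107 + 2*A**2 (k(A) = (A**2 + A**2) - 107 = 2*A**2 - 107 = -107 + 2*A**2)
G = -312 (G = 76 + 4*(-97) = 76 - 388 = -312)
(-29578 + G)/((-22180 + k(63))/(-11742 - 9616) - 8754) = (-29578 - 312)/((-22180 + (-107 + 2*63**2))/(-11742 - 9616) - 8754) = -29890/((-22180 + (-107 + 2*3969))/(-21358) - 8754) = -29890/((-22180 + (-107 + 7938))*(-1/21358) - 8754) = -29890/((-22180 + 7831)*(-1/21358) - 8754) = -29890/(-14349*(-1/21358) - 8754) = -29890/(14349/21358 - 8754) = -29890/(-186953583/21358) = -29890*(-21358/186953583) = 638390620/186953583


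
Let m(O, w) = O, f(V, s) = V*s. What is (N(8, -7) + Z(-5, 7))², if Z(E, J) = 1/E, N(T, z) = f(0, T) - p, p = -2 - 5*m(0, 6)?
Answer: 81/25 ≈ 3.2400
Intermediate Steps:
p = -2 (p = -2 - 5*0 = -2 + 0 = -2)
N(T, z) = 2 (N(T, z) = 0*T - 1*(-2) = 0 + 2 = 2)
(N(8, -7) + Z(-5, 7))² = (2 + 1/(-5))² = (2 - ⅕)² = (9/5)² = 81/25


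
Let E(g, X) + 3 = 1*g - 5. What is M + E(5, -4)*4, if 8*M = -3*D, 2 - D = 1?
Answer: -99/8 ≈ -12.375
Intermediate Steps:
D = 1 (D = 2 - 1*1 = 2 - 1 = 1)
E(g, X) = -8 + g (E(g, X) = -3 + (1*g - 5) = -3 + (g - 5) = -3 + (-5 + g) = -8 + g)
M = -3/8 (M = (-3*1)/8 = (⅛)*(-3) = -3/8 ≈ -0.37500)
M + E(5, -4)*4 = -3/8 + (-8 + 5)*4 = -3/8 - 3*4 = -3/8 - 12 = -99/8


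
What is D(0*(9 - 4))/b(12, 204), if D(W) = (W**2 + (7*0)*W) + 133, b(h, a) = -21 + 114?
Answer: 133/93 ≈ 1.4301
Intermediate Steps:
b(h, a) = 93
D(W) = 133 + W**2 (D(W) = (W**2 + 0*W) + 133 = (W**2 + 0) + 133 = W**2 + 133 = 133 + W**2)
D(0*(9 - 4))/b(12, 204) = (133 + (0*(9 - 4))**2)/93 = (133 + (0*5)**2)*(1/93) = (133 + 0**2)*(1/93) = (133 + 0)*(1/93) = 133*(1/93) = 133/93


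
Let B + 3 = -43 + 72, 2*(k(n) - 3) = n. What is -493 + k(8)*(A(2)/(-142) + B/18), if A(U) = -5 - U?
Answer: -616691/1278 ≈ -482.54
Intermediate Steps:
k(n) = 3 + n/2
B = 26 (B = -3 + (-43 + 72) = -3 + 29 = 26)
-493 + k(8)*(A(2)/(-142) + B/18) = -493 + (3 + (½)*8)*((-5 - 1*2)/(-142) + 26/18) = -493 + (3 + 4)*((-5 - 2)*(-1/142) + 26*(1/18)) = -493 + 7*(-7*(-1/142) + 13/9) = -493 + 7*(7/142 + 13/9) = -493 + 7*(1909/1278) = -493 + 13363/1278 = -616691/1278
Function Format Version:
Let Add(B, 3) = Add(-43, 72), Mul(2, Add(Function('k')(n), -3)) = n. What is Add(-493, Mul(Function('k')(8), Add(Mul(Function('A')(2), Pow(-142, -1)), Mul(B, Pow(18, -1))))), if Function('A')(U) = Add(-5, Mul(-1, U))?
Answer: Rational(-616691, 1278) ≈ -482.54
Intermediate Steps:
Function('k')(n) = Add(3, Mul(Rational(1, 2), n))
B = 26 (B = Add(-3, Add(-43, 72)) = Add(-3, 29) = 26)
Add(-493, Mul(Function('k')(8), Add(Mul(Function('A')(2), Pow(-142, -1)), Mul(B, Pow(18, -1))))) = Add(-493, Mul(Add(3, Mul(Rational(1, 2), 8)), Add(Mul(Add(-5, Mul(-1, 2)), Pow(-142, -1)), Mul(26, Pow(18, -1))))) = Add(-493, Mul(Add(3, 4), Add(Mul(Add(-5, -2), Rational(-1, 142)), Mul(26, Rational(1, 18))))) = Add(-493, Mul(7, Add(Mul(-7, Rational(-1, 142)), Rational(13, 9)))) = Add(-493, Mul(7, Add(Rational(7, 142), Rational(13, 9)))) = Add(-493, Mul(7, Rational(1909, 1278))) = Add(-493, Rational(13363, 1278)) = Rational(-616691, 1278)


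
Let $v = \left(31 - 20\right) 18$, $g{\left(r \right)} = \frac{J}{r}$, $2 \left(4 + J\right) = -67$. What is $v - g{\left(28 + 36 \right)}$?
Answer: $\frac{25419}{128} \approx 198.59$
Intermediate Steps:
$J = - \frac{75}{2}$ ($J = -4 + \frac{1}{2} \left(-67\right) = -4 - \frac{67}{2} = - \frac{75}{2} \approx -37.5$)
$g{\left(r \right)} = - \frac{75}{2 r}$
$v = 198$ ($v = 11 \cdot 18 = 198$)
$v - g{\left(28 + 36 \right)} = 198 - - \frac{75}{2 \left(28 + 36\right)} = 198 - - \frac{75}{2 \cdot 64} = 198 - \left(- \frac{75}{2}\right) \frac{1}{64} = 198 - - \frac{75}{128} = 198 + \frac{75}{128} = \frac{25419}{128}$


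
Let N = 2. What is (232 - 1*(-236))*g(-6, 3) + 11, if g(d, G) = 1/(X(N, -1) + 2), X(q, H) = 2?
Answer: 128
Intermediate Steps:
g(d, G) = ¼ (g(d, G) = 1/(2 + 2) = 1/4 = ¼)
(232 - 1*(-236))*g(-6, 3) + 11 = (232 - 1*(-236))*(¼) + 11 = (232 + 236)*(¼) + 11 = 468*(¼) + 11 = 117 + 11 = 128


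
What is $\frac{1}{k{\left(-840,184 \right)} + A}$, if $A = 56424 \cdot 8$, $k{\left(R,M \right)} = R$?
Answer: $\frac{1}{450552} \approx 2.2195 \cdot 10^{-6}$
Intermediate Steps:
$A = 451392$
$\frac{1}{k{\left(-840,184 \right)} + A} = \frac{1}{-840 + 451392} = \frac{1}{450552}$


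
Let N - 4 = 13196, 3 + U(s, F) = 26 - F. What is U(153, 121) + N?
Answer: 13102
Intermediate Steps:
U(s, F) = 23 - F (U(s, F) = -3 + (26 - F) = 23 - F)
N = 13200 (N = 4 + 13196 = 13200)
U(153, 121) + N = (23 - 1*121) + 13200 = (23 - 121) + 13200 = -98 + 13200 = 13102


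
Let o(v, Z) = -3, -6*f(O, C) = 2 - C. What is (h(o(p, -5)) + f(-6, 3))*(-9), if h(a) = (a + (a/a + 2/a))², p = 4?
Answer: -131/2 ≈ -65.500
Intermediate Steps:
f(O, C) = -⅓ + C/6 (f(O, C) = -(2 - C)/6 = -⅓ + C/6)
h(a) = (1 + a + 2/a)² (h(a) = (a + (1 + 2/a))² = (1 + a + 2/a)²)
(h(o(p, -5)) + f(-6, 3))*(-9) = ((2 - 3 + (-3)²)²/(-3)² + (-⅓ + (⅙)*3))*(-9) = ((2 - 3 + 9)²/9 + (-⅓ + ½))*(-9) = ((⅑)*8² + ⅙)*(-9) = ((⅑)*64 + ⅙)*(-9) = (64/9 + ⅙)*(-9) = (131/18)*(-9) = -131/2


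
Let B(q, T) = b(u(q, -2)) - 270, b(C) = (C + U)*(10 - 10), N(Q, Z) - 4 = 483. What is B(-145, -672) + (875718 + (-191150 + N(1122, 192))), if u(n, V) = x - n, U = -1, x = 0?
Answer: 684785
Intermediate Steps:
N(Q, Z) = 487 (N(Q, Z) = 4 + 483 = 487)
u(n, V) = -n (u(n, V) = 0 - n = -n)
b(C) = 0 (b(C) = (C - 1)*(10 - 10) = (-1 + C)*0 = 0)
B(q, T) = -270 (B(q, T) = 0 - 270 = -270)
B(-145, -672) + (875718 + (-191150 + N(1122, 192))) = -270 + (875718 + (-191150 + 487)) = -270 + (875718 - 190663) = -270 + 685055 = 684785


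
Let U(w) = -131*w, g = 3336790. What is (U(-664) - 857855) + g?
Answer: 2565919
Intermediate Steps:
(U(-664) - 857855) + g = (-131*(-664) - 857855) + 3336790 = (86984 - 857855) + 3336790 = -770871 + 3336790 = 2565919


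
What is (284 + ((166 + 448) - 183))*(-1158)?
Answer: -827970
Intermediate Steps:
(284 + ((166 + 448) - 183))*(-1158) = (284 + (614 - 183))*(-1158) = (284 + 431)*(-1158) = 715*(-1158) = -827970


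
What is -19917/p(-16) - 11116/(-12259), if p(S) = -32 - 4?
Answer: 27173631/49036 ≈ 554.16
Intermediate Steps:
p(S) = -36
-19917/p(-16) - 11116/(-12259) = -19917/(-36) - 11116/(-12259) = -19917*(-1/36) - 11116*(-1/12259) = 2213/4 + 11116/12259 = 27173631/49036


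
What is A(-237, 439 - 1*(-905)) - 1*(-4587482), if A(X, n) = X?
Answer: 4587245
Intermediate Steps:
A(-237, 439 - 1*(-905)) - 1*(-4587482) = -237 - 1*(-4587482) = -237 + 4587482 = 4587245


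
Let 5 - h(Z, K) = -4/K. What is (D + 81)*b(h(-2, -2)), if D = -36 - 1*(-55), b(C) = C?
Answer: 300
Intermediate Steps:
h(Z, K) = 5 + 4/K (h(Z, K) = 5 - (-4)/K = 5 + 4/K)
D = 19 (D = -36 + 55 = 19)
(D + 81)*b(h(-2, -2)) = (19 + 81)*(5 + 4/(-2)) = 100*(5 + 4*(-1/2)) = 100*(5 - 2) = 100*3 = 300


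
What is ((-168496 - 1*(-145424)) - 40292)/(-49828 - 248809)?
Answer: 63364/298637 ≈ 0.21218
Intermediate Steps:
((-168496 - 1*(-145424)) - 40292)/(-49828 - 248809) = ((-168496 + 145424) - 40292)/(-298637) = (-23072 - 40292)*(-1/298637) = -63364*(-1/298637) = 63364/298637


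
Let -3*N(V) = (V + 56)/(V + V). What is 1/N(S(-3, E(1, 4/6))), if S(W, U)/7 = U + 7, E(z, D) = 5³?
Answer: -198/35 ≈ -5.6571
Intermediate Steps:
E(z, D) = 125
S(W, U) = 49 + 7*U (S(W, U) = 7*(U + 7) = 7*(7 + U) = 49 + 7*U)
N(V) = -(56 + V)/(6*V) (N(V) = -(V + 56)/(3*(V + V)) = -(56 + V)/(3*(2*V)) = -(56 + V)*1/(2*V)/3 = -(56 + V)/(6*V))
1/N(S(-3, E(1, 4/6))) = 1/((-56 - (49 + 7*125))/(6*(49 + 7*125))) = 1/((-56 - (49 + 875))/(6*(49 + 875))) = 1/((⅙)*(-56 - 1*924)/924) = 1/((⅙)*(1/924)*(-56 - 924)) = 1/((⅙)*(1/924)*(-980)) = 1/(-35/198) = -198/35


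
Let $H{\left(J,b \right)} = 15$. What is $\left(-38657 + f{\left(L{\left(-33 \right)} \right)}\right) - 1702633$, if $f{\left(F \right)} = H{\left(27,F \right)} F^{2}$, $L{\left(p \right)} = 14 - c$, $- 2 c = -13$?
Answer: $- \frac{6961785}{4} \approx -1.7404 \cdot 10^{6}$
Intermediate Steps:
$c = \frac{13}{2}$ ($c = \left(- \frac{1}{2}\right) \left(-13\right) = \frac{13}{2} \approx 6.5$)
$L{\left(p \right)} = \frac{15}{2}$ ($L{\left(p \right)} = 14 - \frac{13}{2} = \frac{15}{2}$)
$f{\left(F \right)} = 15 F^{2}$
$\left(-38657 + f{\left(L{\left(-33 \right)} \right)}\right) - 1702633 = \left(-38657 + 15 \left(\frac{15}{2}\right)^{2}\right) - 1702633 = \left(-38657 + 15 \cdot \frac{225}{4}\right) - 1702633 = \left(-38657 + \frac{3375}{4}\right) - 1702633 = - \frac{151253}{4} - 1702633 = - \frac{6961785}{4}$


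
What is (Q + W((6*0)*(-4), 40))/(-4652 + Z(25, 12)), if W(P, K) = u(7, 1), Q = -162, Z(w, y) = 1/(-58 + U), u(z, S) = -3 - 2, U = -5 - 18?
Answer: 13527/376813 ≈ 0.035898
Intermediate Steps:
U = -23
u(z, S) = -5
Z(w, y) = -1/81 (Z(w, y) = 1/(-58 - 23) = 1/(-81) = -1/81)
W(P, K) = -5
(Q + W((6*0)*(-4), 40))/(-4652 + Z(25, 12)) = (-162 - 5)/(-4652 - 1/81) = -167/(-376813/81) = -167*(-81/376813) = 13527/376813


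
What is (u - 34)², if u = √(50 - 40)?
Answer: (34 - √10)² ≈ 950.96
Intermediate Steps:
u = √10 ≈ 3.1623
(u - 34)² = (√10 - 34)² = (-34 + √10)²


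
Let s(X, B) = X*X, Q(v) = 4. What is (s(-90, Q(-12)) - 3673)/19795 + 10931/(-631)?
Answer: -213585708/12490645 ≈ -17.100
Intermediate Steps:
s(X, B) = X²
(s(-90, Q(-12)) - 3673)/19795 + 10931/(-631) = ((-90)² - 3673)/19795 + 10931/(-631) = (8100 - 3673)*(1/19795) + 10931*(-1/631) = 4427*(1/19795) - 10931/631 = 4427/19795 - 10931/631 = -213585708/12490645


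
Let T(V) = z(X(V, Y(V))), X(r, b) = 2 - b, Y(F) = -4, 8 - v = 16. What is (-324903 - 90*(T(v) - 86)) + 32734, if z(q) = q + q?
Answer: -285509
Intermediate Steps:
v = -8 (v = 8 - 1*16 = 8 - 16 = -8)
z(q) = 2*q
T(V) = 12 (T(V) = 2*(2 - 1*(-4)) = 2*(2 + 4) = 2*6 = 12)
(-324903 - 90*(T(v) - 86)) + 32734 = (-324903 - 90*(12 - 86)) + 32734 = (-324903 - 90*(-74)) + 32734 = (-324903 + 6660) + 32734 = -318243 + 32734 = -285509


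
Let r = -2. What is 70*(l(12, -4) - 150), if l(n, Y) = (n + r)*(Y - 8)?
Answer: -18900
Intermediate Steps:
l(n, Y) = (-8 + Y)*(-2 + n) (l(n, Y) = (n - 2)*(Y - 8) = (-2 + n)*(-8 + Y) = (-8 + Y)*(-2 + n))
70*(l(12, -4) - 150) = 70*((16 - 8*12 - 2*(-4) - 4*12) - 150) = 70*((16 - 96 + 8 - 48) - 150) = 70*(-120 - 150) = 70*(-270) = -18900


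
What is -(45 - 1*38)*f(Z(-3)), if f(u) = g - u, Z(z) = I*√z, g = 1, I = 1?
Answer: -7 + 7*I*√3 ≈ -7.0 + 12.124*I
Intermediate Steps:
Z(z) = √z (Z(z) = 1*√z = √z)
f(u) = 1 - u
-(45 - 1*38)*f(Z(-3)) = -(45 - 1*38)*(1 - √(-3)) = -(45 - 38)*(1 - I*√3) = -7*(1 - I*√3) = -(7 - 7*I*√3) = -7 + 7*I*√3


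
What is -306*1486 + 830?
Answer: -453886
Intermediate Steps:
-306*1486 + 830 = -454716 + 830 = -453886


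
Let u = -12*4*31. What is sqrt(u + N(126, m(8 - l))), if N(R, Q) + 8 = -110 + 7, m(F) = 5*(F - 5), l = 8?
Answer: I*sqrt(1599) ≈ 39.987*I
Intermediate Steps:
m(F) = -25 + 5*F (m(F) = 5*(-5 + F) = -25 + 5*F)
N(R, Q) = -111 (N(R, Q) = -8 + (-110 + 7) = -8 - 103 = -111)
u = -1488 (u = -48*31 = -1488)
sqrt(u + N(126, m(8 - l))) = sqrt(-1488 - 111) = sqrt(-1599) = I*sqrt(1599)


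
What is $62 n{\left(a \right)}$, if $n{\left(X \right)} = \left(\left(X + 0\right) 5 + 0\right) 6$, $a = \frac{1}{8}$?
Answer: $\frac{465}{2} \approx 232.5$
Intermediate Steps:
$a = \frac{1}{8} \approx 0.125$
$n{\left(X \right)} = 30 X$ ($n{\left(X \right)} = \left(X 5 + 0\right) 6 = \left(5 X + 0\right) 6 = 5 X 6 = 30 X$)
$62 n{\left(a \right)} = 62 \cdot 30 \cdot \frac{1}{8} = 62 \cdot \frac{15}{4} = \frac{465}{2}$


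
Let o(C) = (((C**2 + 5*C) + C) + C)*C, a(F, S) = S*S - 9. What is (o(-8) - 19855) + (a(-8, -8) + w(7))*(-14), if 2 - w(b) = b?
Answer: -20619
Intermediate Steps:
a(F, S) = -9 + S**2 (a(F, S) = S**2 - 9 = -9 + S**2)
w(b) = 2 - b
o(C) = C*(C**2 + 7*C) (o(C) = ((C**2 + 6*C) + C)*C = (C**2 + 7*C)*C = C*(C**2 + 7*C))
(o(-8) - 19855) + (a(-8, -8) + w(7))*(-14) = ((-8)**2*(7 - 8) - 19855) + ((-9 + (-8)**2) + (2 - 1*7))*(-14) = (64*(-1) - 19855) + ((-9 + 64) + (2 - 7))*(-14) = (-64 - 19855) + (55 - 5)*(-14) = -19919 + 50*(-14) = -19919 - 700 = -20619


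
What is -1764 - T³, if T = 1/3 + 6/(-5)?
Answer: -5951303/3375 ≈ -1763.3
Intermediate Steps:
T = -13/15 (T = 1*(⅓) + 6*(-⅕) = ⅓ - 6/5 = -13/15 ≈ -0.86667)
-1764 - T³ = -1764 - (-13/15)³ = -1764 - 1*(-2197/3375) = -1764 + 2197/3375 = -5951303/3375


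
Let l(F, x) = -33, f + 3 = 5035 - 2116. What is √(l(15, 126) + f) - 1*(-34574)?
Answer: 34574 + 31*√3 ≈ 34628.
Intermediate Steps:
f = 2916 (f = -3 + (5035 - 2116) = -3 + 2919 = 2916)
√(l(15, 126) + f) - 1*(-34574) = √(-33 + 2916) - 1*(-34574) = √2883 + 34574 = 31*√3 + 34574 = 34574 + 31*√3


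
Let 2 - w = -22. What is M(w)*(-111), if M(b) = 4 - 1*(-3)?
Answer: -777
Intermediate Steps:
w = 24 (w = 2 - 1*(-22) = 2 + 22 = 24)
M(b) = 7 (M(b) = 4 + 3 = 7)
M(w)*(-111) = 7*(-111) = -777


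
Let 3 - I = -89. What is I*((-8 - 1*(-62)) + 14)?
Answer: 6256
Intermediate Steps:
I = 92 (I = 3 - 1*(-89) = 3 + 89 = 92)
I*((-8 - 1*(-62)) + 14) = 92*((-8 - 1*(-62)) + 14) = 92*((-8 + 62) + 14) = 92*(54 + 14) = 92*68 = 6256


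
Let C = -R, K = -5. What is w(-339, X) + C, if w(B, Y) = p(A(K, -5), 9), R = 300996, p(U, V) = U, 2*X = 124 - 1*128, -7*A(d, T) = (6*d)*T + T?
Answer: -2107117/7 ≈ -3.0102e+5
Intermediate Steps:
A(d, T) = -T/7 - 6*T*d/7 (A(d, T) = -((6*d)*T + T)/7 = -(6*T*d + T)/7 = -(T + 6*T*d)/7 = -T/7 - 6*T*d/7)
X = -2 (X = (124 - 1*128)/2 = (124 - 128)/2 = (½)*(-4) = -2)
w(B, Y) = -145/7 (w(B, Y) = -⅐*(-5)*(1 + 6*(-5)) = -⅐*(-5)*(1 - 30) = -⅐*(-5)*(-29) = -145/7)
C = -300996 (C = -1*300996 = -300996)
w(-339, X) + C = -145/7 - 300996 = -2107117/7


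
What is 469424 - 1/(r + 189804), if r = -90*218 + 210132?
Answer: 178529457983/380316 ≈ 4.6942e+5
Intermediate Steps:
r = 190512 (r = -19620 + 210132 = 190512)
469424 - 1/(r + 189804) = 469424 - 1/(190512 + 189804) = 469424 - 1/380316 = 178529457983/380316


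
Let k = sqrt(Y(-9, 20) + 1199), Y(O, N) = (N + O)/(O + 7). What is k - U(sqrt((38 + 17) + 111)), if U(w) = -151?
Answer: 151 + sqrt(4774)/2 ≈ 185.55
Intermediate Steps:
Y(O, N) = (N + O)/(7 + O)
k = sqrt(4774)/2 (k = sqrt((20 - 9)/(7 - 9) + 1199) = sqrt(11/(-2) + 1199) = sqrt(-1/2*11 + 1199) = sqrt(-11/2 + 1199) = sqrt(2387/2) = sqrt(4774)/2 ≈ 34.547)
k - U(sqrt((38 + 17) + 111)) = sqrt(4774)/2 - 1*(-151) = sqrt(4774)/2 + 151 = 151 + sqrt(4774)/2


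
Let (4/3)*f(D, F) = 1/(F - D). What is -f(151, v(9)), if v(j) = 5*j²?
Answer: -3/1016 ≈ -0.0029528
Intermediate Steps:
f(D, F) = 3/(4*(F - D))
-f(151, v(9)) = -(-3)/(-20*9² + 4*151) = -(-3)/(-20*81 + 604) = -(-3)/(-4*405 + 604) = -(-3)/(-1620 + 604) = -(-3)/(-1016) = -(-3)*(-1)/1016 = -1*3/1016 = -3/1016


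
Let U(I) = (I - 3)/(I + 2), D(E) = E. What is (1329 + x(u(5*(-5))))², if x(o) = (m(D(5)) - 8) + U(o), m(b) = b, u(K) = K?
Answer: 931836676/529 ≈ 1.7615e+6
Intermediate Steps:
U(I) = (-3 + I)/(2 + I)
x(o) = -3 + (-3 + o)/(2 + o) (x(o) = (5 - 8) + (-3 + o)/(2 + o) = -3 + (-3 + o)/(2 + o))
(1329 + x(u(5*(-5))))² = (1329 + (-9 - 10*(-5))/(2 + 5*(-5)))² = (1329 + (-9 - 2*(-25))/(2 - 25))² = (1329 + (-9 + 50)/(-23))² = (1329 - 1/23*41)² = (1329 - 41/23)² = (30526/23)² = 931836676/529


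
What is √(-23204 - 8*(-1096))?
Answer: 6*I*√401 ≈ 120.15*I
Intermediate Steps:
√(-23204 - 8*(-1096)) = √(-23204 + 8768) = √(-14436) = 6*I*√401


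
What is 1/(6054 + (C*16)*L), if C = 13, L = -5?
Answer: 1/5014 ≈ 0.00019944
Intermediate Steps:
1/(6054 + (C*16)*L) = 1/(6054 + (13*16)*(-5)) = 1/(6054 + 208*(-5)) = 1/(6054 - 1040) = 1/5014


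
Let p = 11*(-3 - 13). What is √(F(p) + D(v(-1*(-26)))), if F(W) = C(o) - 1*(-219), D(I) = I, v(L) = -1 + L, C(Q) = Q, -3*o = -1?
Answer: √2199/3 ≈ 15.631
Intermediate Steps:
o = ⅓ (o = -⅓*(-1) = ⅓ ≈ 0.33333)
p = -176 (p = 11*(-16) = -176)
F(W) = 658/3 (F(W) = ⅓ - 1*(-219) = ⅓ + 219 = 658/3)
√(F(p) + D(v(-1*(-26)))) = √(658/3 + (-1 - 1*(-26))) = √(658/3 + (-1 + 26)) = √(658/3 + 25) = √(733/3) = √2199/3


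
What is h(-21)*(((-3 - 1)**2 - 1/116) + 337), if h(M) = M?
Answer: -859887/116 ≈ -7412.8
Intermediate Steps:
h(-21)*(((-3 - 1)**2 - 1/116) + 337) = -21*(((-3 - 1)**2 - 1/116) + 337) = -21*(((-4)**2 - 1*1/116) + 337) = -21*((16 - 1/116) + 337) = -21*(1855/116 + 337) = -21*40947/116 = -859887/116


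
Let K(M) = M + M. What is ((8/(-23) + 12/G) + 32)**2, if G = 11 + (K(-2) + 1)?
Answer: 2325625/2116 ≈ 1099.1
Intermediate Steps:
K(M) = 2*M
G = 8 (G = 11 + (2*(-2) + 1) = 11 + (-4 + 1) = 11 - 3 = 8)
((8/(-23) + 12/G) + 32)**2 = ((8/(-23) + 12/8) + 32)**2 = ((8*(-1/23) + 12*(1/8)) + 32)**2 = ((-8/23 + 3/2) + 32)**2 = (53/46 + 32)**2 = (1525/46)**2 = 2325625/2116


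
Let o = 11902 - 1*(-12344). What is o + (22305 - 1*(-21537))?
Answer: 68088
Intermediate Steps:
o = 24246 (o = 11902 + 12344 = 24246)
o + (22305 - 1*(-21537)) = 24246 + (22305 - 1*(-21537)) = 24246 + (22305 + 21537) = 24246 + 43842 = 68088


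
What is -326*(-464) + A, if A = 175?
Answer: 151439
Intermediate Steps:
-326*(-464) + A = -326*(-464) + 175 = 151264 + 175 = 151439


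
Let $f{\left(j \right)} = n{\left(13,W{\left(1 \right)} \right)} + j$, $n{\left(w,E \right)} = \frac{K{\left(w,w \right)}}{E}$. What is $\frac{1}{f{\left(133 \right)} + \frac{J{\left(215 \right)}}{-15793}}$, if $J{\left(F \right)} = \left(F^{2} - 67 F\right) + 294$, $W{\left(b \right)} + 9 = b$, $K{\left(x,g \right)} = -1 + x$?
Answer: $\frac{31586}{4089331} \approx 0.007724$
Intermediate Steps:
$W{\left(b \right)} = -9 + b$
$n{\left(w,E \right)} = \frac{-1 + w}{E}$
$J{\left(F \right)} = 294 + F^{2} - 67 F$
$f{\left(j \right)} = - \frac{3}{2} + j$ ($f{\left(j \right)} = \frac{-1 + 13}{-9 + 1} + j = \frac{1}{-8} \cdot 12 + j = \left(- \frac{1}{8}\right) 12 + j = - \frac{3}{2} + j$)
$\frac{1}{f{\left(133 \right)} + \frac{J{\left(215 \right)}}{-15793}} = \frac{1}{\left(- \frac{3}{2} + 133\right) + \frac{294 + 215^{2} - 14405}{-15793}} = \frac{1}{\frac{263}{2} + \left(294 + 46225 - 14405\right) \left(- \frac{1}{15793}\right)} = \frac{1}{\frac{263}{2} + 32114 \left(- \frac{1}{15793}\right)} = \frac{1}{\frac{263}{2} - \frac{32114}{15793}} = \frac{1}{\frac{4089331}{31586}} = \frac{31586}{4089331}$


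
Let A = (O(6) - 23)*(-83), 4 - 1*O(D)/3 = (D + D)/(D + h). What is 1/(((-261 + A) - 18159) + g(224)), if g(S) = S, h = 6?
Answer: -1/17034 ≈ -5.8706e-5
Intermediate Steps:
O(D) = 12 - 6*D/(6 + D) (O(D) = 12 - 3*(D + D)/(D + 6) = 12 - 3*2*D/(6 + D) = 12 - 6*D/(6 + D))
A = 1162 (A = (6*(12 + 6)/(6 + 6) - 23)*(-83) = (6*18/12 - 23)*(-83) = (6*(1/12)*18 - 23)*(-83) = (9 - 23)*(-83) = -14*(-83) = 1162)
1/(((-261 + A) - 18159) + g(224)) = 1/(((-261 + 1162) - 18159) + 224) = 1/((901 - 18159) + 224) = 1/(-17258 + 224) = 1/(-17034) = -1/17034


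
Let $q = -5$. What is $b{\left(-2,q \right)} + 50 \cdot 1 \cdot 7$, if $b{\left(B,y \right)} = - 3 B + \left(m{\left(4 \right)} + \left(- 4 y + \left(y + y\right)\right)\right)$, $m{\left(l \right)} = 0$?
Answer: $366$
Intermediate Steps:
$b{\left(B,y \right)} = - 3 B - 2 y$ ($b{\left(B,y \right)} = - 3 B + \left(0 + \left(- 4 y + \left(y + y\right)\right)\right) = - 3 B + \left(0 + \left(- 4 y + 2 y\right)\right) = - 3 B + \left(0 - 2 y\right) = - 3 B - 2 y$)
$b{\left(-2,q \right)} + 50 \cdot 1 \cdot 7 = \left(\left(-3\right) \left(-2\right) - -10\right) + 50 \cdot 1 \cdot 7 = \left(6 + 10\right) + 50 \cdot 7 = 16 + 350 = 366$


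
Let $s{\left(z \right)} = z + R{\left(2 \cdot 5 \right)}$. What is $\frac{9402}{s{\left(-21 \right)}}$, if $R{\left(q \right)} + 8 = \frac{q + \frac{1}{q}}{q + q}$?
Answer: $- \frac{1880400}{5699} \approx -329.95$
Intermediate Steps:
$R{\left(q \right)} = -8 + \frac{q + \frac{1}{q}}{2 q}$ ($R{\left(q \right)} = -8 + \frac{q + \frac{1}{q}}{q + q} = -8 + \frac{q + \frac{1}{q}}{2 q}$)
$s{\left(z \right)} = - \frac{1499}{200} + z$ ($s{\left(z \right)} = z - \left(\frac{15}{2} - \frac{1}{2 \cdot 100}\right) = z + \left(- \frac{15}{2} + \frac{1}{2} \cdot \frac{1}{100}\right) = z + \left(- \frac{15}{2} + \frac{1}{200}\right) = z - \frac{1499}{200} = - \frac{1499}{200} + z$)
$\frac{9402}{s{\left(-21 \right)}} = \frac{9402}{- \frac{1499}{200} - 21} = \frac{9402}{- \frac{5699}{200}} = 9402 \left(- \frac{200}{5699}\right) = - \frac{1880400}{5699}$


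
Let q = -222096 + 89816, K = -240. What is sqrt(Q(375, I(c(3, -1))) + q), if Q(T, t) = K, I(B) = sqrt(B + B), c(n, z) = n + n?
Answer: 2*I*sqrt(33130) ≈ 364.03*I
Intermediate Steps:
c(n, z) = 2*n
I(B) = sqrt(2)*sqrt(B) (I(B) = sqrt(2*B) = sqrt(2)*sqrt(B))
Q(T, t) = -240
q = -132280
sqrt(Q(375, I(c(3, -1))) + q) = sqrt(-240 - 132280) = sqrt(-132520) = 2*I*sqrt(33130)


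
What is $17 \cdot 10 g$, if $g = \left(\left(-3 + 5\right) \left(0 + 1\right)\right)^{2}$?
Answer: $680$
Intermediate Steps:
$g = 4$ ($g = \left(2 \cdot 1\right)^{2} = 2^{2} = 4$)
$17 \cdot 10 g = 17 \cdot 10 \cdot 4 = 170 \cdot 4 = 680$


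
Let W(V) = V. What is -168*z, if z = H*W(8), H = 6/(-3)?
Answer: 2688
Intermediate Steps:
H = -2 (H = 6*(-⅓) = -2)
z = -16 (z = -2*8 = -16)
-168*z = -168*(-16) = 2688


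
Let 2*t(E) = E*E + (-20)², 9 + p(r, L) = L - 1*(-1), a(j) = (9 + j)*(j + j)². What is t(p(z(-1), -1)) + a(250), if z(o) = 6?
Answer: 129500481/2 ≈ 6.4750e+7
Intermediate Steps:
a(j) = 4*j²*(9 + j) (a(j) = (9 + j)*(2*j)² = (9 + j)*(4*j²) = 4*j²*(9 + j))
p(r, L) = -8 + L (p(r, L) = -9 + (L - 1*(-1)) = -9 + (L + 1) = -9 + (1 + L) = -8 + L)
t(E) = 200 + E²/2 (t(E) = (E*E + (-20)²)/2 = (E² + 400)/2 = (400 + E²)/2 = 200 + E²/2)
t(p(z(-1), -1)) + a(250) = (200 + (-8 - 1)²/2) + 4*250²*(9 + 250) = (200 + (½)*(-9)²) + 4*62500*259 = (200 + (½)*81) + 64750000 = (200 + 81/2) + 64750000 = 481/2 + 64750000 = 129500481/2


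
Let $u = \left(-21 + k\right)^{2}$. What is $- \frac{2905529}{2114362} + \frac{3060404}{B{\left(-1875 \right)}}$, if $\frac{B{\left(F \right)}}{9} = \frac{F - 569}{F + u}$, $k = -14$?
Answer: $\frac{80883794989333}{894375126} \approx 90436.0$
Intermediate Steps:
$u = 1225$ ($u = \left(-21 - 14\right)^{2} = \left(-35\right)^{2} = 1225$)
$B{\left(F \right)} = \frac{9 \left(-569 + F\right)}{1225 + F}$ ($B{\left(F \right)} = 9 \frac{F - 569}{F + 1225} = 9 \frac{-569 + F}{1225 + F} = \frac{9 \left(-569 + F\right)}{1225 + F}$)
$- \frac{2905529}{2114362} + \frac{3060404}{B{\left(-1875 \right)}} = - \frac{2905529}{2114362} + \frac{3060404}{9 \frac{1}{1225 - 1875} \left(-569 - 1875\right)} = \left(-2905529\right) \frac{1}{2114362} + \frac{3060404}{9 \frac{1}{-650} \left(-2444\right)} = - \frac{2905529}{2114362} + \frac{3060404}{9 \left(- \frac{1}{650}\right) \left(-2444\right)} = - \frac{2905529}{2114362} + \frac{3060404}{\frac{846}{25}} = - \frac{2905529}{2114362} + 3060404 \cdot \frac{25}{846} = - \frac{2905529}{2114362} + \frac{38255050}{423} = \frac{80883794989333}{894375126}$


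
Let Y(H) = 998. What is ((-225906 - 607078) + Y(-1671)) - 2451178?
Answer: -3283164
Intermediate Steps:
((-225906 - 607078) + Y(-1671)) - 2451178 = ((-225906 - 607078) + 998) - 2451178 = (-832984 + 998) - 2451178 = -831986 - 2451178 = -3283164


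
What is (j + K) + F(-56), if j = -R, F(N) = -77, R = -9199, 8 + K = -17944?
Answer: -8830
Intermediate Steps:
K = -17952 (K = -8 - 17944 = -17952)
j = 9199 (j = -1*(-9199) = 9199)
(j + K) + F(-56) = (9199 - 17952) - 77 = -8753 - 77 = -8830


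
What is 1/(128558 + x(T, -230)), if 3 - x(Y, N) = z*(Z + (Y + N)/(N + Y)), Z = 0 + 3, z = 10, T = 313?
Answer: 1/128521 ≈ 7.7808e-6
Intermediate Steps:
Z = 3
x(Y, N) = -37 (x(Y, N) = 3 - 10*(3 + (Y + N)/(N + Y)) = 3 - 10*(3 + (N + Y)/(N + Y)) = 3 - 10*(3 + 1) = 3 - 10*4 = 3 - 1*40 = 3 - 40 = -37)
1/(128558 + x(T, -230)) = 1/(128558 - 37) = 1/128521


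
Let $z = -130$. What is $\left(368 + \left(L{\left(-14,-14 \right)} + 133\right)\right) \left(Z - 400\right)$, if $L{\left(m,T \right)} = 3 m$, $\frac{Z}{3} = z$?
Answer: $-362610$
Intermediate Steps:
$Z = -390$ ($Z = 3 \left(-130\right) = -390$)
$\left(368 + \left(L{\left(-14,-14 \right)} + 133\right)\right) \left(Z - 400\right) = \left(368 + \left(3 \left(-14\right) + 133\right)\right) \left(-390 - 400\right) = \left(368 + \left(-42 + 133\right)\right) \left(-790\right) = \left(368 + 91\right) \left(-790\right) = 459 \left(-790\right) = -362610$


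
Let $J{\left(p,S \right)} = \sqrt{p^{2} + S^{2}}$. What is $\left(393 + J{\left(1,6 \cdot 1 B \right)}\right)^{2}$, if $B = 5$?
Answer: $\left(393 + \sqrt{901}\right)^{2} \approx 1.7894 \cdot 10^{5}$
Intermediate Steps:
$J{\left(p,S \right)} = \sqrt{S^{2} + p^{2}}$
$\left(393 + J{\left(1,6 \cdot 1 B \right)}\right)^{2} = \left(393 + \sqrt{\left(6 \cdot 1 \cdot 5\right)^{2} + 1^{2}}\right)^{2} = \left(393 + \sqrt{\left(6 \cdot 5\right)^{2} + 1}\right)^{2} = \left(393 + \sqrt{30^{2} + 1}\right)^{2} = \left(393 + \sqrt{900 + 1}\right)^{2} = \left(393 + \sqrt{901}\right)^{2}$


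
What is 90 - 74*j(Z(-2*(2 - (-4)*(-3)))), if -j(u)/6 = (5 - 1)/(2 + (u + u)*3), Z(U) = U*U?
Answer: 108978/1201 ≈ 90.739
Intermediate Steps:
Z(U) = U**2
j(u) = -24/(2 + 6*u) (j(u) = -6*(5 - 1)/(2 + (u + u)*3) = -24/(2 + (2*u)*3) = -24/(2 + 6*u))
90 - 74*j(Z(-2*(2 - (-4)*(-3)))) = 90 - (-888)/(1 + 3*(-2*(2 - (-4)*(-3)))**2) = 90 - (-888)/(1 + 3*(-2*(2 - 2*6))**2) = 90 - (-888)/(1 + 3*(-2*(2 - 12))**2) = 90 - (-888)/(1 + 3*(-2*(-10))**2) = 90 - (-888)/(1 + 3*20**2) = 90 - (-888)/(1 + 3*400) = 90 - (-888)/(1 + 1200) = 90 - (-888)/1201 = 90 - 74*(-12/1201) = 90 + 888/1201 = 108978/1201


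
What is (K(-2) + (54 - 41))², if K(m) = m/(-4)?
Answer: 729/4 ≈ 182.25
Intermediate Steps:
K(m) = -m/4 (K(m) = m*(-¼) = -m/4)
(K(-2) + (54 - 41))² = (-¼*(-2) + (54 - 41))² = (½ + 13)² = (27/2)² = 729/4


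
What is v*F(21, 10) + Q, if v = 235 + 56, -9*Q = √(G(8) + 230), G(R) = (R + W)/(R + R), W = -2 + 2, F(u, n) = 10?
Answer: 2910 - √922/18 ≈ 2908.3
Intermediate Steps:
W = 0
G(R) = ½ (G(R) = (R + 0)/(R + R) = R/((2*R)) = R*(1/(2*R)) = ½)
Q = -√922/18 (Q = -√(½ + 230)/9 = -√922/18 ≈ -1.6869)
v = 291
v*F(21, 10) + Q = 291*10 - √922/18 = 2910 - √922/18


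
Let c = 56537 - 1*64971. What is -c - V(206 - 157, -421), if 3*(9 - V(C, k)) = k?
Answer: 24854/3 ≈ 8284.7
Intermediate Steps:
V(C, k) = 9 - k/3
c = -8434 (c = 56537 - 64971 = -8434)
-c - V(206 - 157, -421) = -1*(-8434) - (9 - ⅓*(-421)) = 8434 - (9 + 421/3) = 8434 - 1*448/3 = 8434 - 448/3 = 24854/3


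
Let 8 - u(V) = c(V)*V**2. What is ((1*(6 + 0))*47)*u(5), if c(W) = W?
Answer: -32994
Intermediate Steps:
u(V) = 8 - V**3 (u(V) = 8 - V*V**2 = 8 - V**3)
((1*(6 + 0))*47)*u(5) = ((1*(6 + 0))*47)*(8 - 1*5**3) = ((1*6)*47)*(8 - 1*125) = (6*47)*(8 - 125) = 282*(-117) = -32994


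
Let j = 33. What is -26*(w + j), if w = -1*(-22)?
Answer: -1430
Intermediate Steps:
w = 22
-26*(w + j) = -26*(22 + 33) = -26*55 = -1430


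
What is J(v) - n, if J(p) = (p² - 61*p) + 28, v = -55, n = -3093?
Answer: 9501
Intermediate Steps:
J(p) = 28 + p² - 61*p
J(v) - n = (28 + (-55)² - 61*(-55)) - 1*(-3093) = (28 + 3025 + 3355) + 3093 = 6408 + 3093 = 9501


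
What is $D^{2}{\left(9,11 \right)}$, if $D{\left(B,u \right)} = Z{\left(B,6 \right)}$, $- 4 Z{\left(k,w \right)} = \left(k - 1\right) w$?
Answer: $144$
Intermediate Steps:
$Z{\left(k,w \right)} = - \frac{w \left(-1 + k\right)}{4}$ ($Z{\left(k,w \right)} = - \frac{\left(k - 1\right) w}{4} = - \frac{\left(-1 + k\right) w}{4} = - \frac{w \left(-1 + k\right)}{4}$)
$D{\left(B,u \right)} = \frac{3}{2} - \frac{3 B}{2}$ ($D{\left(B,u \right)} = \frac{1}{4} \cdot 6 \left(1 - B\right) = \frac{3}{2} - \frac{3 B}{2}$)
$D^{2}{\left(9,11 \right)} = \left(\frac{3}{2} - \frac{27}{2}\right)^{2} = \left(-12\right)^{2} = 144$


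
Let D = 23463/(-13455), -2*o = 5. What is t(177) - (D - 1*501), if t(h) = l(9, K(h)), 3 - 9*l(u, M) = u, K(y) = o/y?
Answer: 2251816/4485 ≈ 502.08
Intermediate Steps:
o = -5/2 (o = -½*5 = -5/2 ≈ -2.5000)
K(y) = -5/(2*y)
D = -2607/1495 (D = 23463*(-1/13455) = -2607/1495 ≈ -1.7438)
l(u, M) = ⅓ - u/9
t(h) = -⅔ (t(h) = ⅓ - ⅑*9 = ⅓ - 1 = -⅔)
t(177) - (D - 1*501) = -⅔ - (-2607/1495 - 1*501) = -⅔ - (-2607/1495 - 501) = -⅔ - 1*(-751602/1495) = -⅔ + 751602/1495 = 2251816/4485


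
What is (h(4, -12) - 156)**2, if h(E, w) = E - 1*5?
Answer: 24649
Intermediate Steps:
h(E, w) = -5 + E (h(E, w) = E - 5 = -5 + E)
(h(4, -12) - 156)**2 = ((-5 + 4) - 156)**2 = (-1 - 156)**2 = (-157)**2 = 24649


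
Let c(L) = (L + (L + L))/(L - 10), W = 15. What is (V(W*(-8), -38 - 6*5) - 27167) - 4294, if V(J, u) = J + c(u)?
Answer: -410519/13 ≈ -31578.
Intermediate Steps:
c(L) = 3*L/(-10 + L) (c(L) = (L + 2*L)/(-10 + L) = (3*L)/(-10 + L) = 3*L/(-10 + L))
V(J, u) = J + 3*u/(-10 + u)
(V(W*(-8), -38 - 6*5) - 27167) - 4294 = ((3*(-38 - 6*5) + (15*(-8))*(-10 + (-38 - 6*5)))/(-10 + (-38 - 6*5)) - 27167) - 4294 = ((3*(-38 - 1*30) - 120*(-10 + (-38 - 1*30)))/(-10 + (-38 - 1*30)) - 27167) - 4294 = ((3*(-38 - 30) - 120*(-10 + (-38 - 30)))/(-10 + (-38 - 30)) - 27167) - 4294 = ((3*(-68) - 120*(-10 - 68))/(-10 - 68) - 27167) - 4294 = ((-204 - 120*(-78))/(-78) - 27167) - 4294 = (-(-204 + 9360)/78 - 27167) - 4294 = (-1/78*9156 - 27167) - 4294 = (-1526/13 - 27167) - 4294 = -354697/13 - 4294 = -410519/13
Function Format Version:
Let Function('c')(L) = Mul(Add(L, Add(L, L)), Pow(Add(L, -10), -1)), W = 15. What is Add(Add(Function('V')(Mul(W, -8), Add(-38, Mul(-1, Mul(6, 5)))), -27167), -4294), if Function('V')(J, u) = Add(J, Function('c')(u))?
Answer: Rational(-410519, 13) ≈ -31578.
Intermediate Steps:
Function('c')(L) = Mul(3, L, Pow(Add(-10, L), -1)) (Function('c')(L) = Mul(Add(L, Mul(2, L)), Pow(Add(-10, L), -1)) = Mul(Mul(3, L), Pow(Add(-10, L), -1)) = Mul(3, L, Pow(Add(-10, L), -1)))
Function('V')(J, u) = Add(J, Mul(3, u, Pow(Add(-10, u), -1)))
Add(Add(Function('V')(Mul(W, -8), Add(-38, Mul(-1, Mul(6, 5)))), -27167), -4294) = Add(Add(Mul(Pow(Add(-10, Add(-38, Mul(-1, Mul(6, 5)))), -1), Add(Mul(3, Add(-38, Mul(-1, Mul(6, 5)))), Mul(Mul(15, -8), Add(-10, Add(-38, Mul(-1, Mul(6, 5))))))), -27167), -4294) = Add(Add(Mul(Pow(Add(-10, Add(-38, Mul(-1, 30))), -1), Add(Mul(3, Add(-38, Mul(-1, 30))), Mul(-120, Add(-10, Add(-38, Mul(-1, 30)))))), -27167), -4294) = Add(Add(Mul(Pow(Add(-10, Add(-38, -30)), -1), Add(Mul(3, Add(-38, -30)), Mul(-120, Add(-10, Add(-38, -30))))), -27167), -4294) = Add(Add(Mul(Pow(Add(-10, -68), -1), Add(Mul(3, -68), Mul(-120, Add(-10, -68)))), -27167), -4294) = Add(Add(Mul(Pow(-78, -1), Add(-204, Mul(-120, -78))), -27167), -4294) = Add(Add(Mul(Rational(-1, 78), Add(-204, 9360)), -27167), -4294) = Add(Add(Mul(Rational(-1, 78), 9156), -27167), -4294) = Add(Add(Rational(-1526, 13), -27167), -4294) = Add(Rational(-354697, 13), -4294) = Rational(-410519, 13)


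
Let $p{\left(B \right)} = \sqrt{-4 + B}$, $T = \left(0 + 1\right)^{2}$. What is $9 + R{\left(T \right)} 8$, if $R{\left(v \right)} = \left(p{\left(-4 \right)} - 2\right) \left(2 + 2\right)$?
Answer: $-55 + 64 i \sqrt{2} \approx -55.0 + 90.51 i$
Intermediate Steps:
$T = 1$ ($T = 1^{2} = 1$)
$R{\left(v \right)} = -8 + 8 i \sqrt{2}$ ($R{\left(v \right)} = \left(\sqrt{-4 - 4} - 2\right) \left(2 + 2\right) = \left(\sqrt{-8} - 2\right) 4 = \left(2 i \sqrt{2} - 2\right) 4 = \left(-2 + 2 i \sqrt{2}\right) 4 = -8 + 8 i \sqrt{2}$)
$9 + R{\left(T \right)} 8 = 9 + \left(-8 + 8 i \sqrt{2}\right) 8 = 9 - \left(64 - 64 i \sqrt{2}\right) = -55 + 64 i \sqrt{2}$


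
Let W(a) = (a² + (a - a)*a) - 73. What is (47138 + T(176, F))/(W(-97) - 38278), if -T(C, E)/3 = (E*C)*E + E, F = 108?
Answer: 3055889/14471 ≈ 211.17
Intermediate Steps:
T(C, E) = -3*E - 3*C*E² (T(C, E) = -3*((E*C)*E + E) = -3*((C*E)*E + E) = -3*(C*E² + E) = -3*(E + C*E²) = -3*E - 3*C*E²)
W(a) = -73 + a² (W(a) = (a² + 0*a) - 73 = (a² + 0) - 73 = a² - 73 = -73 + a²)
(47138 + T(176, F))/(W(-97) - 38278) = (47138 - 3*108*(1 + 176*108))/((-73 + (-97)²) - 38278) = (47138 - 3*108*(1 + 19008))/((-73 + 9409) - 38278) = (47138 - 3*108*19009)/(9336 - 38278) = (47138 - 6158916)/(-28942) = -6111778*(-1/28942) = 3055889/14471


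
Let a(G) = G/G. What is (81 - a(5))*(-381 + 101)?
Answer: -22400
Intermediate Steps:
a(G) = 1
(81 - a(5))*(-381 + 101) = (81 - 1*1)*(-381 + 101) = (81 - 1)*(-280) = 80*(-280) = -22400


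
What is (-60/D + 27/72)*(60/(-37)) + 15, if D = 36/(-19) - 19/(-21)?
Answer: -490425/5846 ≈ -83.891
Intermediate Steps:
D = -395/399 (D = 36*(-1/19) - 19*(-1/21) = -36/19 + 19/21 = -395/399 ≈ -0.98997)
(-60/D + 27/72)*(60/(-37)) + 15 = (-60/(-395/399) + 27/72)*(60/(-37)) + 15 = (-60*(-399/395) + 27*(1/72))*(60*(-1/37)) + 15 = (4788/79 + 3/8)*(-60/37) + 15 = (38541/632)*(-60/37) + 15 = -578115/5846 + 15 = -490425/5846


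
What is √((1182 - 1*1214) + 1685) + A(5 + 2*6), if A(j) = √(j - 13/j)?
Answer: √1653 + 2*√1173/17 ≈ 44.686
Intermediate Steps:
√((1182 - 1*1214) + 1685) + A(5 + 2*6) = √((1182 - 1*1214) + 1685) + √((5 + 2*6) - 13/(5 + 2*6)) = √((1182 - 1214) + 1685) + √((5 + 12) - 13/(5 + 12)) = √(-32 + 1685) + √(17 - 13/17) = √1653 + √(17 - 13*1/17) = √1653 + √(17 - 13/17) = √1653 + √(276/17) = √1653 + 2*√1173/17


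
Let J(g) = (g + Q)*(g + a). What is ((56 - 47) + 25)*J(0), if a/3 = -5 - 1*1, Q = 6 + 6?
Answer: -7344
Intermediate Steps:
Q = 12
a = -18 (a = 3*(-5 - 1*1) = 3*(-5 - 1) = 3*(-6) = -18)
J(g) = (-18 + g)*(12 + g) (J(g) = (g + 12)*(g - 18) = (12 + g)*(-18 + g) = (-18 + g)*(12 + g))
((56 - 47) + 25)*J(0) = ((56 - 47) + 25)*(-216 + 0² - 6*0) = (9 + 25)*(-216 + 0 + 0) = 34*(-216) = -7344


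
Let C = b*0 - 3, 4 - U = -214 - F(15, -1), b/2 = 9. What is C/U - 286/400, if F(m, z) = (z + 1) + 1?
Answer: -10639/14600 ≈ -0.72870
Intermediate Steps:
b = 18 (b = 2*9 = 18)
F(m, z) = 2 + z (F(m, z) = (1 + z) + 1 = 2 + z)
U = 219 (U = 4 - (-214 - (2 - 1)) = 4 - (-214 - 1*1) = 4 - (-214 - 1) = 4 - 1*(-215) = 4 + 215 = 219)
C = -3 (C = 18*0 - 3 = 0 - 3 = -3)
C/U - 286/400 = -3/219 - 286/400 = -3*1/219 - 286*1/400 = -1/73 - 143/200 = -10639/14600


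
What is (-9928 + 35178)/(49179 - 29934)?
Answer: 5050/3849 ≈ 1.3120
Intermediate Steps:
(-9928 + 35178)/(49179 - 29934) = 25250/19245 = 25250*(1/19245) = 5050/3849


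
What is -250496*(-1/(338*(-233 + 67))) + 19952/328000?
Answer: -1266300331/287553500 ≈ -4.4037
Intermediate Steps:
-250496*(-1/(338*(-233 + 67))) + 19952/328000 = -250496/((-166*(-338))) + 19952*(1/328000) = -250496/56108 + 1247/20500 = -250496*1/56108 + 1247/20500 = -62624/14027 + 1247/20500 = -1266300331/287553500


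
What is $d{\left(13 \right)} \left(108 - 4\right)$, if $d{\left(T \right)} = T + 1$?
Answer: $1456$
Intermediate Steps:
$d{\left(T \right)} = 1 + T$
$d{\left(13 \right)} \left(108 - 4\right) = \left(1 + 13\right) \left(108 - 4\right) = 14 \cdot 104 = 1456$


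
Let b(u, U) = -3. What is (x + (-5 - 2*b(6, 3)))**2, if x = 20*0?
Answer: 1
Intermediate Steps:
x = 0
(x + (-5 - 2*b(6, 3)))**2 = (0 + (-5 - 2*(-3)))**2 = (0 + (-5 + 6))**2 = (0 + 1)**2 = 1**2 = 1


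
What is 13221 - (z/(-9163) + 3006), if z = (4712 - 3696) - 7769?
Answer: 93593292/9163 ≈ 10214.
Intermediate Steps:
z = -6753 (z = 1016 - 7769 = -6753)
13221 - (z/(-9163) + 3006) = 13221 - (-6753/(-9163) + 3006) = 13221 - (-6753*(-1/9163) + 3006) = 13221 - (6753/9163 + 3006) = 13221 - 1*27550731/9163 = 13221 - 27550731/9163 = 93593292/9163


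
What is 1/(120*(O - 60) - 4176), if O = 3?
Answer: -1/11016 ≈ -9.0777e-5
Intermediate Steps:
1/(120*(O - 60) - 4176) = 1/(120*(3 - 60) - 4176) = 1/(120*(-57) - 4176) = 1/(-6840 - 4176) = 1/(-11016) = -1/11016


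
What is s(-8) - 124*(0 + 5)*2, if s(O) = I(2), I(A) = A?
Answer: -1238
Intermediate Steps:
s(O) = 2
s(-8) - 124*(0 + 5)*2 = 2 - 124*(0 + 5)*2 = 2 - 620*2 = 2 - 124*10 = 2 - 1240 = -1238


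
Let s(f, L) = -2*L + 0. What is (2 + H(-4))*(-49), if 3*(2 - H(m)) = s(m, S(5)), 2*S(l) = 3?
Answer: -245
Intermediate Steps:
S(l) = 3/2 (S(l) = (½)*3 = 3/2)
s(f, L) = -2*L
H(m) = 3 (H(m) = 2 - (-2)*3/(3*2) = 2 - ⅓*(-3) = 2 + 1 = 3)
(2 + H(-4))*(-49) = (2 + 3)*(-49) = 5*(-49) = -245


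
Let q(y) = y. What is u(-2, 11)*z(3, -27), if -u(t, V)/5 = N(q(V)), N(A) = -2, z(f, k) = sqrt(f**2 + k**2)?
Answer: 30*sqrt(82) ≈ 271.66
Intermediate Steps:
u(t, V) = 10 (u(t, V) = -5*(-2) = 10)
u(-2, 11)*z(3, -27) = 10*sqrt(3**2 + (-27)**2) = 10*sqrt(9 + 729) = 10*sqrt(738) = 10*(3*sqrt(82)) = 30*sqrt(82)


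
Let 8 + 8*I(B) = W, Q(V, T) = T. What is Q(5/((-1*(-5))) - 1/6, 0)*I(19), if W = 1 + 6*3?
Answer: 0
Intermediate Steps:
W = 19 (W = 1 + 18 = 19)
I(B) = 11/8 (I(B) = -1 + (1/8)*19 = -1 + 19/8 = 11/8)
Q(5/((-1*(-5))) - 1/6, 0)*I(19) = 0*(11/8) = 0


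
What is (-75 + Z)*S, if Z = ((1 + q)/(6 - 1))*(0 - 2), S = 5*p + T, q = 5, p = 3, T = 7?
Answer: -8514/5 ≈ -1702.8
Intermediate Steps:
S = 22 (S = 5*3 + 7 = 15 + 7 = 22)
Z = -12/5 (Z = ((1 + 5)/(6 - 1))*(0 - 2) = (6/5)*(-2) = -12/5 ≈ -2.4000)
(-75 + Z)*S = (-75 - 12/5)*22 = -387/5*22 = -8514/5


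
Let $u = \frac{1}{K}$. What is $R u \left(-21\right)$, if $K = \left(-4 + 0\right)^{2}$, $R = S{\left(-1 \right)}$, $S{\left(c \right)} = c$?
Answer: $\frac{21}{16} \approx 1.3125$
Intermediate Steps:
$R = -1$
$K = 16$ ($K = \left(-4\right)^{2} = 16$)
$u = \frac{1}{16} \approx 0.0625$
$R u \left(-21\right) = \left(-1\right) \frac{1}{16} \left(-21\right) = \left(- \frac{1}{16}\right) \left(-21\right) = \frac{21}{16}$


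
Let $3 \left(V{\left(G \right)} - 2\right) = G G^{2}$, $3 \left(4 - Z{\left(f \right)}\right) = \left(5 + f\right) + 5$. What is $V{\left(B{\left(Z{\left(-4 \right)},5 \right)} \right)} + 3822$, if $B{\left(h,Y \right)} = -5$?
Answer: $\frac{11347}{3} \approx 3782.3$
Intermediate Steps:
$Z{\left(f \right)} = \frac{2}{3} - \frac{f}{3}$ ($Z{\left(f \right)} = 4 - \frac{\left(5 + f\right) + 5}{3} = 4 - \frac{10 + f}{3} = 4 - \left(\frac{10}{3} + \frac{f}{3}\right) = \frac{2}{3} - \frac{f}{3}$)
$V{\left(G \right)} = 2 + \frac{G^{3}}{3}$ ($V{\left(G \right)} = 2 + \frac{G G^{2}}{3} = 2 + \frac{G^{3}}{3}$)
$V{\left(B{\left(Z{\left(-4 \right)},5 \right)} \right)} + 3822 = \left(2 + \frac{\left(-5\right)^{3}}{3}\right) + 3822 = \left(2 + \frac{1}{3} \left(-125\right)\right) + 3822 = \left(2 - \frac{125}{3}\right) + 3822 = - \frac{119}{3} + 3822 = \frac{11347}{3}$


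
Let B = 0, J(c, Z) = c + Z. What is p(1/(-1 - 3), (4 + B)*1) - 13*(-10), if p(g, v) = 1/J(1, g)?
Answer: 394/3 ≈ 131.33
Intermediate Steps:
J(c, Z) = Z + c
p(g, v) = 1/(1 + g) (p(g, v) = 1/(g + 1) = 1/(1 + g))
p(1/(-1 - 3), (4 + B)*1) - 13*(-10) = 1/(1 + 1/(-1 - 3)) - 13*(-10) = 1/(1 + 1/(-4)) + 130 = 1/(1 - ¼) + 130 = 1/(¾) + 130 = 4/3 + 130 = 394/3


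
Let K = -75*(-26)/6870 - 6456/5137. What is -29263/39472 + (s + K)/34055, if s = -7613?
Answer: -1525861894751741/1581302890632080 ≈ -0.96494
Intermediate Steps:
K = -1144519/1176373 (K = 1950*(1/6870) - 6456*1/5137 = 65/229 - 6456/5137 = -1144519/1176373 ≈ -0.97292)
-29263/39472 + (s + K)/34055 = -29263/39472 + (-7613 - 1144519/1176373)/34055 = -29263*1/39472 - 8956872168/1176373*1/34055 = -29263/39472 - 8956872168/40061382515 = -1525861894751741/1581302890632080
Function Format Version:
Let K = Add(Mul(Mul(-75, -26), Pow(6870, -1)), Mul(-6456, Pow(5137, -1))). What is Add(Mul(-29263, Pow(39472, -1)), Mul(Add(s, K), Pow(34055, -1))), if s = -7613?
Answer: Rational(-1525861894751741, 1581302890632080) ≈ -0.96494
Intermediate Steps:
K = Rational(-1144519, 1176373) (K = Add(Mul(1950, Rational(1, 6870)), Mul(-6456, Rational(1, 5137))) = Add(Rational(65, 229), Rational(-6456, 5137)) = Rational(-1144519, 1176373) ≈ -0.97292)
Add(Mul(-29263, Pow(39472, -1)), Mul(Add(s, K), Pow(34055, -1))) = Add(Mul(-29263, Pow(39472, -1)), Mul(Add(-7613, Rational(-1144519, 1176373)), Pow(34055, -1))) = Add(Mul(-29263, Rational(1, 39472)), Mul(Rational(-8956872168, 1176373), Rational(1, 34055))) = Add(Rational(-29263, 39472), Rational(-8956872168, 40061382515)) = Rational(-1525861894751741, 1581302890632080)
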